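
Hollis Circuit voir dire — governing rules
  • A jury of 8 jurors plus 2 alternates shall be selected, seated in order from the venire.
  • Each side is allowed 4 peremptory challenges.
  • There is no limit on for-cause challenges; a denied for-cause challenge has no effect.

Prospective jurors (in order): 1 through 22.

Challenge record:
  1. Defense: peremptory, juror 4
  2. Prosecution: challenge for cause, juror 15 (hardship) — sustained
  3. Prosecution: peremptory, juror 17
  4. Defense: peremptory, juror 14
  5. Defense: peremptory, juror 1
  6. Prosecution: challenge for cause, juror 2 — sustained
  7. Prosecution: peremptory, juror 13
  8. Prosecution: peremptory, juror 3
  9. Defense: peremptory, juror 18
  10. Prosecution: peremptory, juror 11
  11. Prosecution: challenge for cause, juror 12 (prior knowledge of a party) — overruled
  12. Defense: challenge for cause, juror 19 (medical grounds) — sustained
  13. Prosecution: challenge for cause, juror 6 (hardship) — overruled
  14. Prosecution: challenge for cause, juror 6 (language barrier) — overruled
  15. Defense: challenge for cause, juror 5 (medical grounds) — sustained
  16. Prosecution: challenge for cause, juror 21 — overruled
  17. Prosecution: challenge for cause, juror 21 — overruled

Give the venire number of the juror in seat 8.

Removed: #1, #2, #3, #4, #5, #11, #13, #14, #15, #17, #18, #19. (#6, #12, #21 stay — for-cause denied.)
Seating in order: seats 1–8 → #6, #7, #8, #9, #10, #12, #16, #20; alternates → #21, #22.
So seat 8 is #20.

20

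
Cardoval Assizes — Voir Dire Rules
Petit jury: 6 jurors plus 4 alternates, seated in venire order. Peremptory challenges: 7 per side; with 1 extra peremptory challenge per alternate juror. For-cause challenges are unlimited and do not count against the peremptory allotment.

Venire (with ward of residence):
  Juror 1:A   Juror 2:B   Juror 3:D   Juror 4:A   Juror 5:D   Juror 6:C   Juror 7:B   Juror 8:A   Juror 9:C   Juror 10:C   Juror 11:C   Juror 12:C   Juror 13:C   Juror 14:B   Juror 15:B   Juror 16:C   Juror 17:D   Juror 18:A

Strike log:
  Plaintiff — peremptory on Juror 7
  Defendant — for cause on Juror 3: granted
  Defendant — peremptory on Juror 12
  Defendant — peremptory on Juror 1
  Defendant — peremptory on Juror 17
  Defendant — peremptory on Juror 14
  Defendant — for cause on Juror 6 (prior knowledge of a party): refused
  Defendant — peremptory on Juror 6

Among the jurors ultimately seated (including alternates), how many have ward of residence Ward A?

Removed: #1, #3, #6, #7, #12, #14, #17.
Seated (10 incl. alternates): #2, #4, #5, #8, #9, #10, #11, #13, #15, #16.
Of those, in Ward A: #4, #8 → 2.

2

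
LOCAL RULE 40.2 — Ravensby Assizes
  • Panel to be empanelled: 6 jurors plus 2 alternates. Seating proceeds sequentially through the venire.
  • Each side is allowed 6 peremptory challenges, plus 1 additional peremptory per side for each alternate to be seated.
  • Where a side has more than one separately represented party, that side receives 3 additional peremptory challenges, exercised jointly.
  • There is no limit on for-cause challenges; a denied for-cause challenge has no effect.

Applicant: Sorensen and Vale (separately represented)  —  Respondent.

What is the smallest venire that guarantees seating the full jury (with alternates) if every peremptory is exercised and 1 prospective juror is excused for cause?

28

Seats to fill: 6 + 2 alternates = 8.
Peremptories — Applicant: 6 + 1×2 + 3 = 11; Respondent: 6 + 1×2 = 8; total 19.
For-cause removals: 1.
Minimum venire: 8 + 19 + 1 = 28.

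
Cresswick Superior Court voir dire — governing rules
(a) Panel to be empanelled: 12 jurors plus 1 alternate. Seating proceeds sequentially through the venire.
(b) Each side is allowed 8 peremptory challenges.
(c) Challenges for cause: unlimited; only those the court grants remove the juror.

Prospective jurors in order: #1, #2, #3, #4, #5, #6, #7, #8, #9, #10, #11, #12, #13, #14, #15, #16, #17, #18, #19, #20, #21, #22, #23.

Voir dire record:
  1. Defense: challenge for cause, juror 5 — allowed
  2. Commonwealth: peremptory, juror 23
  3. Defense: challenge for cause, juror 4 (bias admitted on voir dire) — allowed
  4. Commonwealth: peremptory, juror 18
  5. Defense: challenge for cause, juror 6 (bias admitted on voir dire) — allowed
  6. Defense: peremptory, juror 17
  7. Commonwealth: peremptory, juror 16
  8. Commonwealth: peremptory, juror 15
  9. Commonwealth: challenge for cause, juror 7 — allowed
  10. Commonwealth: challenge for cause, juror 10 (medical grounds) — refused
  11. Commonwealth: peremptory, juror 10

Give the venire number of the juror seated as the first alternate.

Removed: #4, #5, #6, #7, #10, #15, #16, #17, #18, #23.
Seating in order: seats 1–12 → #1, #2, #3, #8, #9, #11, #12, #13, #14, #19, #20, #21; alternates → #22.
So alternate 1 is #22.

22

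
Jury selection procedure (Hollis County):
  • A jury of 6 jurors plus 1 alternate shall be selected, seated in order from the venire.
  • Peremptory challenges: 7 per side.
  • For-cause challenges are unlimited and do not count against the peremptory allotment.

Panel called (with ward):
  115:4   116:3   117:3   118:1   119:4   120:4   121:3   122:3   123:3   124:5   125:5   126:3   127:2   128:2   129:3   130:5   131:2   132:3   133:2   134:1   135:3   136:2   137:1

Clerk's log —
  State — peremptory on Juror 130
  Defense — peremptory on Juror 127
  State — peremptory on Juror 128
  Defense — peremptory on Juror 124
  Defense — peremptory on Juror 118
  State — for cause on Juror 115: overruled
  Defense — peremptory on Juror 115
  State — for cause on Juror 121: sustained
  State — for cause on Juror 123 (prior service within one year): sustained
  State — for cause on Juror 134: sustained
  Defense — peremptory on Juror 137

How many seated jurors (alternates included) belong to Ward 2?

Removed: #115, #118, #121, #123, #124, #127, #128, #130, #134, #137.
Seated (7 incl. alternates): #116, #117, #119, #120, #122, #125, #126.
None of those are in Ward 2 → 0.

0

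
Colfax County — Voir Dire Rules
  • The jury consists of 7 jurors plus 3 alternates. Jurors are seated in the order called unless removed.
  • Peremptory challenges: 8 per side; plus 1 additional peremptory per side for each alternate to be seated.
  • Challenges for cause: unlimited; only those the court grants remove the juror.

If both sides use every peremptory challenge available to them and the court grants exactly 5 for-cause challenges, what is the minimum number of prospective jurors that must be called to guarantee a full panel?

Seats to fill: 7 + 3 alternates = 10.
Peremptories: 8 + 1×3 = 11 per side × 2 sides = 22.
For-cause removals: 5.
Minimum venire: 10 + 22 + 5 = 37.

37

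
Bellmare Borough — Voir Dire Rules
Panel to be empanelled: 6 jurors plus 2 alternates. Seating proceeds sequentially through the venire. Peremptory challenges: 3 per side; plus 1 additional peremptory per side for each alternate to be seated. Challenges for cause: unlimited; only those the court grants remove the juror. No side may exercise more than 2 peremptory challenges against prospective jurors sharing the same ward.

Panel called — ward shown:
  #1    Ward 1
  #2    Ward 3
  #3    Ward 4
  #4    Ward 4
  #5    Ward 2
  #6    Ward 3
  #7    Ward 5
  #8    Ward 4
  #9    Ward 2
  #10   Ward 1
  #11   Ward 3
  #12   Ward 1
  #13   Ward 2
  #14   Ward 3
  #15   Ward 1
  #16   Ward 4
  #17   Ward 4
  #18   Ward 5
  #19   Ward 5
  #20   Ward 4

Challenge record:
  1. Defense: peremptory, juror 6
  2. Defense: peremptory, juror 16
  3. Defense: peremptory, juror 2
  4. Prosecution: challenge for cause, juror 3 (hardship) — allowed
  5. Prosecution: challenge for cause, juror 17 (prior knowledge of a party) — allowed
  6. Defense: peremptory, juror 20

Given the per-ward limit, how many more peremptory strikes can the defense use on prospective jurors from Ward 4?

Defense peremptories so far: #6, #16, #2, #20 — 4 of 5 used, 1 left overall.
Against Ward 4: #16, #20 — 2 used; per-ward cap 2 leaves 0.
Binding limit: min(1, 0) = 0.

0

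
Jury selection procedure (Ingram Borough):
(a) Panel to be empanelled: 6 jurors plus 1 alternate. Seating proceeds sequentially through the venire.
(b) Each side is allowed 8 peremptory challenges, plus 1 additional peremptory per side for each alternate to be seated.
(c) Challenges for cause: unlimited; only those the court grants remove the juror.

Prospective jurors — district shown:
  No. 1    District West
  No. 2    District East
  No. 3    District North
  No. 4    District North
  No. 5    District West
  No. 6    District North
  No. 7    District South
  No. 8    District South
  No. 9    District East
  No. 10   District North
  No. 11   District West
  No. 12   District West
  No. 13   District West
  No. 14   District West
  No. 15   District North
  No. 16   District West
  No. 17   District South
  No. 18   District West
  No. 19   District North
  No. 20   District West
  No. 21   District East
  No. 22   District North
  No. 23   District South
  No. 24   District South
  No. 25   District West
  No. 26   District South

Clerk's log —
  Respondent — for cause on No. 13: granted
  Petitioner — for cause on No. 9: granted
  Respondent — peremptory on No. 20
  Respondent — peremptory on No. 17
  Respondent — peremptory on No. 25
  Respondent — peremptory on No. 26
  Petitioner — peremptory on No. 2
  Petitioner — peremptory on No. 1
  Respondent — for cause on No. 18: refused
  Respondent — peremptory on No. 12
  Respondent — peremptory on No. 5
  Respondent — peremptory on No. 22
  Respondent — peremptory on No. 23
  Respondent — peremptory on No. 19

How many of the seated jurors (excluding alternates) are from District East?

0

Removed: #1, #2, #5, #9, #12, #13, #17, #19, #20, #22, #23, #25, #26.
Seated jurors 1–6: #3, #4, #6, #7, #8, #10 (alternates #11 not counted).
None of those are in District East → 0.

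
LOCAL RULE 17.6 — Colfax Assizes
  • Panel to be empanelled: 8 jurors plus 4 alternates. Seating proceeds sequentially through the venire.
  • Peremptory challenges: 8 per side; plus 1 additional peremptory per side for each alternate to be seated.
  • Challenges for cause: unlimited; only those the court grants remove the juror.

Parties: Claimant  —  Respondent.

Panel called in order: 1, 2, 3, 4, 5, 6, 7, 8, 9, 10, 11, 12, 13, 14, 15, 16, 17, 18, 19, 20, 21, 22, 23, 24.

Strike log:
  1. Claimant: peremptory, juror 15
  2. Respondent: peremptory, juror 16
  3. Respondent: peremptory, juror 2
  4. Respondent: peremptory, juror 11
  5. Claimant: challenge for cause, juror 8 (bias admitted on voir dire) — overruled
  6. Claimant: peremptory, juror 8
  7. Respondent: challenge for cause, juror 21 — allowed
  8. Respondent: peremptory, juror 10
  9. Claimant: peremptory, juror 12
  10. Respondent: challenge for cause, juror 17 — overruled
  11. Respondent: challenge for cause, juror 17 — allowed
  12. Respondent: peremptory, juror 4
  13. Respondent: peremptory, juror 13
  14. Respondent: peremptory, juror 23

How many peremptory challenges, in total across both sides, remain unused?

Claimant allotment: 8 base + 1 × 4 alternates = 12. Respondent allotment: 8 base + 1 × 4 alternates = 12.
Claimant peremptories used: #15, #8, #12 — 3 (the for-cause on #8 doesn't count).
Respondent peremptories used: #16, #2, #11, #10, #4, #13, #23 — 7 (for-cause on #21, #17, #17 don't count).
Remaining: (12 − 3) + (12 − 7) = 14.

14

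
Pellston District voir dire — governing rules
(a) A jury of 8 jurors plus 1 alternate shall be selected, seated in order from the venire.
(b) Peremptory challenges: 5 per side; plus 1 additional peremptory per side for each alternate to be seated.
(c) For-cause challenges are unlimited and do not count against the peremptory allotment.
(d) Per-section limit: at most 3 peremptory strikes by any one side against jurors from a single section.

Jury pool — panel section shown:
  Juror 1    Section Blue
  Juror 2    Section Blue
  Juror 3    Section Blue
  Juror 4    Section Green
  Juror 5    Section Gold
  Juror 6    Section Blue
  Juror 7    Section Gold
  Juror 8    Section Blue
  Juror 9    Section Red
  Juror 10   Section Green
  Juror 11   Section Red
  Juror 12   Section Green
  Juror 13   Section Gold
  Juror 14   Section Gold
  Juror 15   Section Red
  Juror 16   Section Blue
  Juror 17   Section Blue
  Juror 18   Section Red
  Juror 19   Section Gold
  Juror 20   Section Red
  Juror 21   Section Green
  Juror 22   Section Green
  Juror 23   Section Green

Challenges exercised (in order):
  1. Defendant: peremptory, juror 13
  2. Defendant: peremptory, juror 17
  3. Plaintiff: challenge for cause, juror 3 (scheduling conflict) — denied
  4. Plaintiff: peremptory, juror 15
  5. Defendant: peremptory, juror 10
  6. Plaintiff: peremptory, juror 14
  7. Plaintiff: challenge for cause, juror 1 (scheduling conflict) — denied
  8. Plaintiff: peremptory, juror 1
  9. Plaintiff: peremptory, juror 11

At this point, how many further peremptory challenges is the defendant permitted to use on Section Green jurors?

Defendant peremptories so far: #13, #17, #10 — 3 of 6 used, 3 left overall.
Against Section Green: #10 — 1 used; per-section cap 3 leaves 2.
Binding limit: min(3, 2) = 2.

2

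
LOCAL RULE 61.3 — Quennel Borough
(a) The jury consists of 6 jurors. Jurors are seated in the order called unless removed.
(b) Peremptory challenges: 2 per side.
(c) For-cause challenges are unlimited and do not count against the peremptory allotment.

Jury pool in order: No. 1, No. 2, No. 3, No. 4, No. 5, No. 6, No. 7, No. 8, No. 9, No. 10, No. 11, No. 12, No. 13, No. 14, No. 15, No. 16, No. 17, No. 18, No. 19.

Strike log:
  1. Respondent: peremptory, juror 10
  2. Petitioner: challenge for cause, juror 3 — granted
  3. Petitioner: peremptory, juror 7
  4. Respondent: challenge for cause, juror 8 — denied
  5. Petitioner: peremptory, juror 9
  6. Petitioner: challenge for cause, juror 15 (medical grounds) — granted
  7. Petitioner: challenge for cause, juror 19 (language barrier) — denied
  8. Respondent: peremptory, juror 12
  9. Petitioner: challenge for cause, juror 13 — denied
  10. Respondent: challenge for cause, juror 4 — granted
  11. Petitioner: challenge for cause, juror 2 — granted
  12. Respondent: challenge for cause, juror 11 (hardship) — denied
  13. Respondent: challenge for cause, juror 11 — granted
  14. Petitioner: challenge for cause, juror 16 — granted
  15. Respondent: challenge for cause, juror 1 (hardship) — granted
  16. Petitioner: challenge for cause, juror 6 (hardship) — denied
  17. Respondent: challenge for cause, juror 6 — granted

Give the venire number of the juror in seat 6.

18

Removed: #1, #2, #3, #4, #6, #7, #9, #10, #11, #12, #15, #16. (#8, #13, #19 stay — for-cause denied.)
Seating in order: seats 1–6 → #5, #8, #13, #14, #17, #18.
So seat 6 is #18.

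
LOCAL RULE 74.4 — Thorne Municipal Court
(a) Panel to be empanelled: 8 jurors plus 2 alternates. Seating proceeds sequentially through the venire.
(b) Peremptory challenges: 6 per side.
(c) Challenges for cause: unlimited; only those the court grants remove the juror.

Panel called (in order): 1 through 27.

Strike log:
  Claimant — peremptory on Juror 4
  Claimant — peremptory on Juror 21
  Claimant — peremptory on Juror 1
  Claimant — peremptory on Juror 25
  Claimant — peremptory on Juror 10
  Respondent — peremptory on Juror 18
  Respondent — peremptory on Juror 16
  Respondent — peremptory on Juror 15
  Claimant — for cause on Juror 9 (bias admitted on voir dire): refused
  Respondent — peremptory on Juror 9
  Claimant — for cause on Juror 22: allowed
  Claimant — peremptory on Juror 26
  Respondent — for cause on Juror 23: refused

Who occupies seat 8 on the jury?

Removed: #1, #4, #9, #10, #15, #16, #18, #21, #22, #25, #26. (#23 stays — for-cause denied.)
Seating in order: seats 1–8 → #2, #3, #5, #6, #7, #8, #11, #12; alternates → #13, #14.
So seat 8 is #12.

12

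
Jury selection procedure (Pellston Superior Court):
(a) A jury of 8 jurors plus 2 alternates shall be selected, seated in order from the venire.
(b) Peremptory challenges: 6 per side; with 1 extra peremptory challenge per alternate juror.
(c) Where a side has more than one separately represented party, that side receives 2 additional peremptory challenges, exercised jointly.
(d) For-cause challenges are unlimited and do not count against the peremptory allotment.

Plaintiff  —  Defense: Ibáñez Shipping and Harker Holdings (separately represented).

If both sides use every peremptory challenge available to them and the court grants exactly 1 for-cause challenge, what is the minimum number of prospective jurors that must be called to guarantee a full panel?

29

Seats to fill: 8 + 2 alternates = 10.
Peremptories — Plaintiff: 6 + 1×2 = 8; Defense: 6 + 1×2 + 2 = 10; total 18.
For-cause removals: 1.
Minimum venire: 10 + 18 + 1 = 29.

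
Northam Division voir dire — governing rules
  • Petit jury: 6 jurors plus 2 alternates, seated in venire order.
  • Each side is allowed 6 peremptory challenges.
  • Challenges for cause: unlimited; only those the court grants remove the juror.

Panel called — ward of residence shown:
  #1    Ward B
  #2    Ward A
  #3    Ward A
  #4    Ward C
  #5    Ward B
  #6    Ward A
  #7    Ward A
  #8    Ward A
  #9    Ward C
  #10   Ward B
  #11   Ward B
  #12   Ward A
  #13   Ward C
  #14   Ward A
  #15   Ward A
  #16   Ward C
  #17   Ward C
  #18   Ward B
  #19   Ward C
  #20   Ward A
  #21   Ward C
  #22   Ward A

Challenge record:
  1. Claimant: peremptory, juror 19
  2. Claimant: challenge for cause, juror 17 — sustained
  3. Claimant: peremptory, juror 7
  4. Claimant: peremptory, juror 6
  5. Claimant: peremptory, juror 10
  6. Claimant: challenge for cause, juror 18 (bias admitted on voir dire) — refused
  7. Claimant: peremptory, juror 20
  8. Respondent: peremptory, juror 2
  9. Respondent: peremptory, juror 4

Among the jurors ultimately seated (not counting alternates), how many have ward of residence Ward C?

1

Removed: #2, #4, #6, #7, #10, #17, #19, #20.
Seated jurors 1–6: #1, #3, #5, #8, #9, #11 (alternates #12, #13 not counted).
Of those, in Ward C: #9 → 1.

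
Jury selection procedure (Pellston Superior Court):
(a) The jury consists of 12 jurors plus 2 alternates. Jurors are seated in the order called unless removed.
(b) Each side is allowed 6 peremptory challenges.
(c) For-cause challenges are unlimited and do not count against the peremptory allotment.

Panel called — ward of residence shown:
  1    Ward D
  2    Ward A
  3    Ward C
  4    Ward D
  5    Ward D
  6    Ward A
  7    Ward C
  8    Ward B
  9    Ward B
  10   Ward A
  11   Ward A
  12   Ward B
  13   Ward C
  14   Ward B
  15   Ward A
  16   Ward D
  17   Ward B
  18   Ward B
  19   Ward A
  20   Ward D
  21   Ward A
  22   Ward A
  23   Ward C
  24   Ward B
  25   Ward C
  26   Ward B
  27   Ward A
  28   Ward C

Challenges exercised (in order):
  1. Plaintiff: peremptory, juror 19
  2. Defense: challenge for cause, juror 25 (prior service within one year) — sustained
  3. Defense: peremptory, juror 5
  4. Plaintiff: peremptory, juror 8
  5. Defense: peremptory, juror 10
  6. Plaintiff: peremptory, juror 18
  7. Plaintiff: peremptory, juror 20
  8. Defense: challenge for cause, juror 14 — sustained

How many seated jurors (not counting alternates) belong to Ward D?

3

Removed: #5, #8, #10, #14, #18, #19, #20, #25.
Seated jurors 1–12: #1, #2, #3, #4, #6, #7, #9, #11, #12, #13, #15, #16 (alternates #17, #21 not counted).
Of those, in Ward D: #1, #4, #16 → 3.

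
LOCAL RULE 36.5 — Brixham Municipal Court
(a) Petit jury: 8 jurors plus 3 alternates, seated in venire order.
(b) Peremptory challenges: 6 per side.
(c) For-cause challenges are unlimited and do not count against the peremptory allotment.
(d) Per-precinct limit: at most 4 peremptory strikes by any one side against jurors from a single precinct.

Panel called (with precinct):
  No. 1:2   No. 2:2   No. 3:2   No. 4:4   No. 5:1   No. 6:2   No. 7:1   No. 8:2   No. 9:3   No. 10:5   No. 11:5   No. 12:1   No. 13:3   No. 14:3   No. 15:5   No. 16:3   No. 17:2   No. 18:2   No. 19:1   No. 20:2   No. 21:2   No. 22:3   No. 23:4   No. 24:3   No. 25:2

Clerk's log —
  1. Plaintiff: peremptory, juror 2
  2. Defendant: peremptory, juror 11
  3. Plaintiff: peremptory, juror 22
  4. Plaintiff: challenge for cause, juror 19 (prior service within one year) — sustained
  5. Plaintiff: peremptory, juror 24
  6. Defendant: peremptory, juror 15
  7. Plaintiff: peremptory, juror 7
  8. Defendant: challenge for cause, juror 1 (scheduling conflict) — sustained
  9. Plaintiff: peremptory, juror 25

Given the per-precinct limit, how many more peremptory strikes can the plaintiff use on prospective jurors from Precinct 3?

Plaintiff peremptories so far: #2, #22, #24, #7, #25 — 5 of 6 used, 1 left overall.
Against Precinct 3: #22, #24 — 2 used; per-precinct cap 4 leaves 2.
Binding limit: min(1, 2) = 1.

1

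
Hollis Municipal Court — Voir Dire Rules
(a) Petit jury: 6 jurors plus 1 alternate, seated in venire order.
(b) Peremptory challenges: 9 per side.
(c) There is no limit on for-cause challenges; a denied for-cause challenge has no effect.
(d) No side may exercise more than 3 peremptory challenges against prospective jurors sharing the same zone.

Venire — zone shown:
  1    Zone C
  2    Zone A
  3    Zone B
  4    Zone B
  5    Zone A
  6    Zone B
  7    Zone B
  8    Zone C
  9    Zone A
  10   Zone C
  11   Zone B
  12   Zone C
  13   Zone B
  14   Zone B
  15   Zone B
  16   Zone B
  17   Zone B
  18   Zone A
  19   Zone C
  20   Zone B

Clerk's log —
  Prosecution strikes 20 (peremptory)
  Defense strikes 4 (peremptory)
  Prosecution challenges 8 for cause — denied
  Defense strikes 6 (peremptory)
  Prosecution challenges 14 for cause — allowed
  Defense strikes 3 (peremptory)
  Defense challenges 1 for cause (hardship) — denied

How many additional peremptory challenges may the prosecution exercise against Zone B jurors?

Prosecution peremptories so far: #20 — 1 of 9 used, 8 left overall.
Against Zone B: #20 — 1 used; per-zone cap 3 leaves 2.
Binding limit: min(8, 2) = 2.

2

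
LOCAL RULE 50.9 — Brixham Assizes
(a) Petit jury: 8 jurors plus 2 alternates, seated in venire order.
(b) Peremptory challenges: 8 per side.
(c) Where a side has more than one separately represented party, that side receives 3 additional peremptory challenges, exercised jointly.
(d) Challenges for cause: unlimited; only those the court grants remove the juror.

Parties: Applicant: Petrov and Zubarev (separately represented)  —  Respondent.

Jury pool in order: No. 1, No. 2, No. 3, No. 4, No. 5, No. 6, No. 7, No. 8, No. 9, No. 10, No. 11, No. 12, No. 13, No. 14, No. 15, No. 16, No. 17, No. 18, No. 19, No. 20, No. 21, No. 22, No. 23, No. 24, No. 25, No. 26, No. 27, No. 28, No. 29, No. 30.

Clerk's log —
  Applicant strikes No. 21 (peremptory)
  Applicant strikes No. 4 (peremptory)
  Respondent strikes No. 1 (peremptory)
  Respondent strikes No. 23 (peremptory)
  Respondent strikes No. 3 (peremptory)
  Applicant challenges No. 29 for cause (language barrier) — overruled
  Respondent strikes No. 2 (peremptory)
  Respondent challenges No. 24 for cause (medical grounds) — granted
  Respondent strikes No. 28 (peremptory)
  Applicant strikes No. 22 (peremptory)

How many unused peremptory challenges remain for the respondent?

3

Respondent allotment: 8.
Respondent peremptories used: #1, #23, #3, #2, #28 — 5 (the for-cause on #24 doesn't count).
Remaining: 8 − 5 = 3.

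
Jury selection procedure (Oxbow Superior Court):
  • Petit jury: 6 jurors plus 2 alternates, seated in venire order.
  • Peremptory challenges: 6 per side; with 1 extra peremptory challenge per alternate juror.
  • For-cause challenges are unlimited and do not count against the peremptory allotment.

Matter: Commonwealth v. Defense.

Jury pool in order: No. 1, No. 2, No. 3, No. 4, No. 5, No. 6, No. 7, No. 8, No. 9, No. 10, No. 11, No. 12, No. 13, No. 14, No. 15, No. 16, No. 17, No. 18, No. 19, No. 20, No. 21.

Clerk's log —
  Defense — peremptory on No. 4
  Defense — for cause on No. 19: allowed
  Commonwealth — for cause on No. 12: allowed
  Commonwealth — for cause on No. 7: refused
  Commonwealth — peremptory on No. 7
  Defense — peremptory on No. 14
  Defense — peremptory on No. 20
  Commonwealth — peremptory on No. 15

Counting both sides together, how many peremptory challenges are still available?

11

Commonwealth allotment: 6 base + 1 × 2 alternates = 8. Defense allotment: 6 base + 1 × 2 alternates = 8.
Commonwealth peremptories used: #7, #15 — 2 (for-cause on #12, #7 don't count).
Defense peremptories used: #4, #14, #20 — 3 (the for-cause on #19 doesn't count).
Remaining: (8 − 2) + (8 − 3) = 11.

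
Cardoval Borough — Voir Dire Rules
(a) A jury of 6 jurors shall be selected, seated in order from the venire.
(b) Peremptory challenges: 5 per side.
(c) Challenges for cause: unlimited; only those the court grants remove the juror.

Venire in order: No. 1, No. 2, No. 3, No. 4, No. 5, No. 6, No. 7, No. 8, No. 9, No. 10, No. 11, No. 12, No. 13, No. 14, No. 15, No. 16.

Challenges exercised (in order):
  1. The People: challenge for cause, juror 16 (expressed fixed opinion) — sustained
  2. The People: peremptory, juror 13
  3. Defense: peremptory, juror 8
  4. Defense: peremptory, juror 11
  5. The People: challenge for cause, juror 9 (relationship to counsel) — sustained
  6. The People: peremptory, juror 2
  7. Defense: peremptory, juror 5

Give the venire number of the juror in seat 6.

10

Removed: #2, #5, #8, #9, #11, #13, #16.
Seating in order: seats 1–6 → #1, #3, #4, #6, #7, #10.
So seat 6 is #10.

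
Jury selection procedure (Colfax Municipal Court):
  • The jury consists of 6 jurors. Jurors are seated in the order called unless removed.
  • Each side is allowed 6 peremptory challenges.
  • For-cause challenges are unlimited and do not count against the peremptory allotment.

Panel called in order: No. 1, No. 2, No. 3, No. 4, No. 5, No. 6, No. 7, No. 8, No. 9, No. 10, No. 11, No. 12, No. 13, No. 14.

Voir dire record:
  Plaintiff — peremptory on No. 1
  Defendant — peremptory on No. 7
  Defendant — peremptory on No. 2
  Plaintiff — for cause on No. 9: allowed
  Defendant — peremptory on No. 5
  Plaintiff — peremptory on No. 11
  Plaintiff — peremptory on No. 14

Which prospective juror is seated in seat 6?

Removed: #1, #2, #5, #7, #9, #11, #14.
Filling seats in venire order through position 6: #3, #4, #6, #8, #10, #12.
So seat 6 is #12.

12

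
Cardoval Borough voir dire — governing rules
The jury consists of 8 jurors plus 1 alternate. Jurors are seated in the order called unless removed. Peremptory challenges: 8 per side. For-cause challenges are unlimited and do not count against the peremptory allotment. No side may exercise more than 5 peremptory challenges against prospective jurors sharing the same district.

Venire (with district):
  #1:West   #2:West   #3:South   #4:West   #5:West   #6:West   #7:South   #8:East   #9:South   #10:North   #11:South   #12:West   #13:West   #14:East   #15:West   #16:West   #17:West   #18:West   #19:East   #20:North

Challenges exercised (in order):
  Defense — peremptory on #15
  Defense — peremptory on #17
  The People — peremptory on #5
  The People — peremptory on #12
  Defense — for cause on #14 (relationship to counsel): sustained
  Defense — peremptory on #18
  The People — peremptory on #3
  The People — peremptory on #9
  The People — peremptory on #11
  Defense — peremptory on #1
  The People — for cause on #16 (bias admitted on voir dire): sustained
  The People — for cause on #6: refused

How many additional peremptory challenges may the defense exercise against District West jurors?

Defense peremptories so far: #15, #17, #18, #1 — 4 of 8 used, 4 left overall.
Against District West: #15, #17, #18, #1 — 4 used; per-district cap 5 leaves 1.
Binding limit: min(4, 1) = 1.

1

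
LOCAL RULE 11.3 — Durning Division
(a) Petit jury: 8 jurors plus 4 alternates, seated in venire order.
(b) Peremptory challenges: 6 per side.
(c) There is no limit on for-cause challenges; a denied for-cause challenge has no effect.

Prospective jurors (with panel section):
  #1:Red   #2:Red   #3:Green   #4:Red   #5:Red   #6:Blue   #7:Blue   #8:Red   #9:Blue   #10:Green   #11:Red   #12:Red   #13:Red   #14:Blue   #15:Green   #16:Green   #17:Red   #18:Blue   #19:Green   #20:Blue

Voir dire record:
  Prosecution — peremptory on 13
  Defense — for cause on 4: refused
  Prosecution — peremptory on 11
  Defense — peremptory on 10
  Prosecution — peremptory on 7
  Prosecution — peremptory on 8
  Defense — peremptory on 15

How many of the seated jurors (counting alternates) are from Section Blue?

4

Removed: #7, #8, #10, #11, #13, #15.
Seated (12 incl. alternates): #1, #2, #3, #4, #5, #6, #9, #12, #14, #16, #17, #18.
Of those, in Section Blue: #6, #9, #14, #18 → 4.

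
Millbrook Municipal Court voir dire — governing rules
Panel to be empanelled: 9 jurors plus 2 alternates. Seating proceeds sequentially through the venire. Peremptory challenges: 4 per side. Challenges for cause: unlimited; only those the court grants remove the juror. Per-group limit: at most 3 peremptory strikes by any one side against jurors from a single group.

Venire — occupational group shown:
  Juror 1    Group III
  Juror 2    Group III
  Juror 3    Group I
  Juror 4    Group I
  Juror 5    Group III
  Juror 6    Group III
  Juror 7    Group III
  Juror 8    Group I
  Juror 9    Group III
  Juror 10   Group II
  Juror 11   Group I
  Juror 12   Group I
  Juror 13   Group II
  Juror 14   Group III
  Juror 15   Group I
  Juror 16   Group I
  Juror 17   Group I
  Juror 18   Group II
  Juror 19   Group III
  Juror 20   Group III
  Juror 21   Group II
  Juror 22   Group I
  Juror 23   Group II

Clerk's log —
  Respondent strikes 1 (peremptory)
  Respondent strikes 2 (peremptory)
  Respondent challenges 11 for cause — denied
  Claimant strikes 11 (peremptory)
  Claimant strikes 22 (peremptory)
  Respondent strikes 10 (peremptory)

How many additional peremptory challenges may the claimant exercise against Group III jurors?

2

Claimant peremptories so far: #11, #22 — 2 of 4 used, 2 left overall.
Against Group III: none yet — per-group cap 3 leaves 3.
Binding limit: min(2, 3) = 2.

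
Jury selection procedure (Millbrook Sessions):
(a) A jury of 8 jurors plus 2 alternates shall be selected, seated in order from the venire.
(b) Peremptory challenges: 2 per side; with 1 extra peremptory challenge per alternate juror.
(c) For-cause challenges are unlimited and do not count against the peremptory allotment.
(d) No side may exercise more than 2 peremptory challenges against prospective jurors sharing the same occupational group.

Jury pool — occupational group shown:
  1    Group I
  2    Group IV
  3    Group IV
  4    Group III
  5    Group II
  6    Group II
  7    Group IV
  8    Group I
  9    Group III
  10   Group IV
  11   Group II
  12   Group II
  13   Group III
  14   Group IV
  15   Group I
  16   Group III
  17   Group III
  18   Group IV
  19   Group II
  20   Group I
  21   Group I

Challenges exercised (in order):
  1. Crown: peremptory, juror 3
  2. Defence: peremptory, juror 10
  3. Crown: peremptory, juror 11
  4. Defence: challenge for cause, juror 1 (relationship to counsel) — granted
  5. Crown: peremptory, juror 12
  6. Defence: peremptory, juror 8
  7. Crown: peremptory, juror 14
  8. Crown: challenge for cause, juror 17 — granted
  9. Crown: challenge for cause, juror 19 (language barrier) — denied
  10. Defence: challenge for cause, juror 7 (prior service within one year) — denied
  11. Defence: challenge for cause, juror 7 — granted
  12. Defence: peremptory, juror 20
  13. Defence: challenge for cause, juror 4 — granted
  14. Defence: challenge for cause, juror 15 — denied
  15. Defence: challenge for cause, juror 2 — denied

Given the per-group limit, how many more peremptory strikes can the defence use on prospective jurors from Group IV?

Defence peremptories so far: #10, #8, #20 — 3 of 4 used, 1 left overall.
Against Group IV: #10 — 1 used; per-group cap 2 leaves 1.
Binding limit: min(1, 1) = 1.

1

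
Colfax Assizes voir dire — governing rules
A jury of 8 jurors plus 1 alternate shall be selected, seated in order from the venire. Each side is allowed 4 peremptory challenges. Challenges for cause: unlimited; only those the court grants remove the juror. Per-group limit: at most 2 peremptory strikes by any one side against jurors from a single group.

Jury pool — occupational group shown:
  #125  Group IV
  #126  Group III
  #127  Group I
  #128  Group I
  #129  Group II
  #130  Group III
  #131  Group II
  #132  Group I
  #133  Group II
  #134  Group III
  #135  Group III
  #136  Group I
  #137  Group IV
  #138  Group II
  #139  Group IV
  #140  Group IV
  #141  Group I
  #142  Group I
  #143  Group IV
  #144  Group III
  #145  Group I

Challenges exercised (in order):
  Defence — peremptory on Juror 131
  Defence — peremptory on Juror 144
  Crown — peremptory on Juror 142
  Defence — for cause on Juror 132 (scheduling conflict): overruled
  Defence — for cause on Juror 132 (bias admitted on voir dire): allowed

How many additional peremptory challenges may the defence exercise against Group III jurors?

Defence peremptories so far: #131, #144 — 2 of 4 used, 2 left overall.
Against Group III: #144 — 1 used; per-group cap 2 leaves 1.
Binding limit: min(2, 1) = 1.

1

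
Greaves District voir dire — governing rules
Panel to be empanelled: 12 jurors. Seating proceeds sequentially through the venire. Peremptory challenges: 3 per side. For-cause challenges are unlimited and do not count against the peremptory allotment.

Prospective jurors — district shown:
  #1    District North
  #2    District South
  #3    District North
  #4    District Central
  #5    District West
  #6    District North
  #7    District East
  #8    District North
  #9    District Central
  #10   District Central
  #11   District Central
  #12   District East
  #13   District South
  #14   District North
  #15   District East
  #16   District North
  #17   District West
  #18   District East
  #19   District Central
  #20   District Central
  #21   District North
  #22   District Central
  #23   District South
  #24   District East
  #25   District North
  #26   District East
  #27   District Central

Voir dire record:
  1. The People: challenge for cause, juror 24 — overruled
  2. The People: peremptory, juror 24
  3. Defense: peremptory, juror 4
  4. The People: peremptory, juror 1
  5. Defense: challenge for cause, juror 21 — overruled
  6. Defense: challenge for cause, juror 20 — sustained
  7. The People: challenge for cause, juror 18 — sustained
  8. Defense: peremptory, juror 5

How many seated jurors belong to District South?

2

Removed: #1, #4, #5, #18, #20, #24.
Seated jurors 1–12: #2, #3, #6, #7, #8, #9, #10, #11, #12, #13, #14, #15.
Of those, in District South: #2, #13 → 2.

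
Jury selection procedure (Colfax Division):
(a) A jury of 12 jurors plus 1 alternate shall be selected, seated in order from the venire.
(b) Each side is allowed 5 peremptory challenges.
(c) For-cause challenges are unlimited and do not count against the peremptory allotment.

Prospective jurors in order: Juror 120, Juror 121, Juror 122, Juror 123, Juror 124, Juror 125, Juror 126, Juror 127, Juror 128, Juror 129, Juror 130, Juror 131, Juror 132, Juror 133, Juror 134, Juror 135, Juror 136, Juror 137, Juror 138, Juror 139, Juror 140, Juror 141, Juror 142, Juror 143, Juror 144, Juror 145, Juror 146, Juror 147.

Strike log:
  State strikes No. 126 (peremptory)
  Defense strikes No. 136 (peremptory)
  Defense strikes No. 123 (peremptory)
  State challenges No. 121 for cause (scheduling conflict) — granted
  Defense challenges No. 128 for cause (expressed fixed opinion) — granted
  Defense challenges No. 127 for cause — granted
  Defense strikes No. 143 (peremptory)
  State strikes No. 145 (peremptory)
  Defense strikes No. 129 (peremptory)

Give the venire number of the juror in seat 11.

Removed: #121, #123, #126, #127, #128, #129, #136, #143, #145.
Seating in order: seats 1–12 → #120, #122, #124, #125, #130, #131, #132, #133, #134, #135, #137, #138; alternates → #139.
So seat 11 is #137.

137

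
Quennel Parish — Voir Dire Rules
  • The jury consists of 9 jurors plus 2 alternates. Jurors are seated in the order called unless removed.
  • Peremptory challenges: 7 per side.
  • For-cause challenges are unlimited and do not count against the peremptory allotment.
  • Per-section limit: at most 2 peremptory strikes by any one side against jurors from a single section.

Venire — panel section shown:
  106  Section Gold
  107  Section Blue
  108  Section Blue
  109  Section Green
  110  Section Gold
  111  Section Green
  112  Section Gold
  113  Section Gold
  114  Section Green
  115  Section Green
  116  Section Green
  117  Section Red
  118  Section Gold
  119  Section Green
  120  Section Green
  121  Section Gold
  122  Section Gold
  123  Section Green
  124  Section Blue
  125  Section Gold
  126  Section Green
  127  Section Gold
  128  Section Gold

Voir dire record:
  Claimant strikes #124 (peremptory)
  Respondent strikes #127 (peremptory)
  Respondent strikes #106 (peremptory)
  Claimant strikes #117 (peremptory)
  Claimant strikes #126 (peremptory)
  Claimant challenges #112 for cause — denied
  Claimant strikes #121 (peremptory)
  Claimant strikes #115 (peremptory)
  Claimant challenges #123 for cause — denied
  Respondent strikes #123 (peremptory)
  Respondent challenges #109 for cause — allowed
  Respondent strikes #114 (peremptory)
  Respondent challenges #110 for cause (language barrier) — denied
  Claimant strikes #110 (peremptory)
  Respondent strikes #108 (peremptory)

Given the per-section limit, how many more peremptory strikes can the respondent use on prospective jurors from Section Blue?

1

Respondent peremptories so far: #127, #106, #123, #114, #108 — 5 of 7 used, 2 left overall.
Against Section Blue: #108 — 1 used; per-section cap 2 leaves 1.
Binding limit: min(2, 1) = 1.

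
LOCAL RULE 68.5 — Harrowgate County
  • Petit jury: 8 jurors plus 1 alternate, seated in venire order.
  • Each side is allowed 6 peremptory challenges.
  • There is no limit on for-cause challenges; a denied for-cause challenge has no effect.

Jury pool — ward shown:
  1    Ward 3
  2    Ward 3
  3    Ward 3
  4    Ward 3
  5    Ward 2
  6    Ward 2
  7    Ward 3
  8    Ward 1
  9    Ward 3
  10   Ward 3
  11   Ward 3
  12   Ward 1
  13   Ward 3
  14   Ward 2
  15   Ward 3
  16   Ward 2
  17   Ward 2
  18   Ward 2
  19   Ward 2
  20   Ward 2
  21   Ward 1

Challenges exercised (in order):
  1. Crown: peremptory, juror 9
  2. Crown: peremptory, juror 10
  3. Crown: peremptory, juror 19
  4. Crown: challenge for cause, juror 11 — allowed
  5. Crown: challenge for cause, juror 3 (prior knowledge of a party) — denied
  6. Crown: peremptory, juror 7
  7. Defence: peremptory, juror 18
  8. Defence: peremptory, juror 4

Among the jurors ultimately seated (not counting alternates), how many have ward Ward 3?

4

Removed: #4, #7, #9, #10, #11, #18, #19.
Seated jurors 1–8: #1, #2, #3, #5, #6, #8, #12, #13 (alternates #14 not counted).
Of those, in Ward 3: #1, #2, #3, #13 → 4.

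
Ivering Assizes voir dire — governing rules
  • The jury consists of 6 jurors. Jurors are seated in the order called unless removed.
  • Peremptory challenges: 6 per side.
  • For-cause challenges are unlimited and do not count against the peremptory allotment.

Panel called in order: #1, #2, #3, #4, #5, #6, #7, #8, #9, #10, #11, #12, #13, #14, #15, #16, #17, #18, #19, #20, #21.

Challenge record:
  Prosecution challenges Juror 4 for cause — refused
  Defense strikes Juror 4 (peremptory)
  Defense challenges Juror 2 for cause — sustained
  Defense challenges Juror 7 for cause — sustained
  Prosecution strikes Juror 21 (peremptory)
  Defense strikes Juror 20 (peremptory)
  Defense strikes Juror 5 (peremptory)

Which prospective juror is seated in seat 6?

10

Removed: #2, #4, #5, #7, #20, #21.
Filling seats in venire order through position 6: #1, #3, #6, #8, #9, #10.
So seat 6 is #10.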